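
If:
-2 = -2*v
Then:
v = 1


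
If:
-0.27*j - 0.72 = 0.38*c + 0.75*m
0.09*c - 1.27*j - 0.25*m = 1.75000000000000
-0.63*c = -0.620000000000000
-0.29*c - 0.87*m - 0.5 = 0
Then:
No Solution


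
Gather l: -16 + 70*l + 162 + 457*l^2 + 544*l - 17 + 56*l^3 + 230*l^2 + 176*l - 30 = 56*l^3 + 687*l^2 + 790*l + 99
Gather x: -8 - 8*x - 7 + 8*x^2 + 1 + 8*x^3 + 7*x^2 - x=8*x^3 + 15*x^2 - 9*x - 14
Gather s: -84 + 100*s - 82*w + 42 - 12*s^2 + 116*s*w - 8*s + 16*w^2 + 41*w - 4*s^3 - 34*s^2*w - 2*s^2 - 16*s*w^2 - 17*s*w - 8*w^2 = -4*s^3 + s^2*(-34*w - 14) + s*(-16*w^2 + 99*w + 92) + 8*w^2 - 41*w - 42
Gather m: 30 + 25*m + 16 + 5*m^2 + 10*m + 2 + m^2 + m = 6*m^2 + 36*m + 48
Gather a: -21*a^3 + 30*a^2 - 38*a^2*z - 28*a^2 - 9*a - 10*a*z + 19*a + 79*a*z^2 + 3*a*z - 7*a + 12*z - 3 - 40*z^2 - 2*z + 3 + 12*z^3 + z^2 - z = -21*a^3 + a^2*(2 - 38*z) + a*(79*z^2 - 7*z + 3) + 12*z^3 - 39*z^2 + 9*z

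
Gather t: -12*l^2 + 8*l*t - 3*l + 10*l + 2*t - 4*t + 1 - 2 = -12*l^2 + 7*l + t*(8*l - 2) - 1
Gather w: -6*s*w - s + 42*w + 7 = -s + w*(42 - 6*s) + 7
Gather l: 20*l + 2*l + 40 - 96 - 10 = 22*l - 66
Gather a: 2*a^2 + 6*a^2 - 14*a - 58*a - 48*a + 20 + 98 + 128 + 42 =8*a^2 - 120*a + 288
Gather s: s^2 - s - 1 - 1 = s^2 - s - 2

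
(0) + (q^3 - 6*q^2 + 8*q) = q^3 - 6*q^2 + 8*q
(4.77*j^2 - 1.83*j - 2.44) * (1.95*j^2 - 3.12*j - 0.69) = 9.3015*j^4 - 18.4509*j^3 - 2.3397*j^2 + 8.8755*j + 1.6836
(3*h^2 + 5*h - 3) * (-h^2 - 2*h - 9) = -3*h^4 - 11*h^3 - 34*h^2 - 39*h + 27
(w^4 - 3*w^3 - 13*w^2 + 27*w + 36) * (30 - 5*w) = -5*w^5 + 45*w^4 - 25*w^3 - 525*w^2 + 630*w + 1080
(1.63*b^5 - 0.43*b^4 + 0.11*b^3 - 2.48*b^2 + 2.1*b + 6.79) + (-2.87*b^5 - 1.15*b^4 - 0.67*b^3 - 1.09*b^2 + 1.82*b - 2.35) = -1.24*b^5 - 1.58*b^4 - 0.56*b^3 - 3.57*b^2 + 3.92*b + 4.44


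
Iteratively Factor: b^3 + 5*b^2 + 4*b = (b + 1)*(b^2 + 4*b) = (b + 1)*(b + 4)*(b)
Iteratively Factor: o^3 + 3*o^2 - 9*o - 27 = (o - 3)*(o^2 + 6*o + 9) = (o - 3)*(o + 3)*(o + 3)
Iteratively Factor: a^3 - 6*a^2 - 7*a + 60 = (a + 3)*(a^2 - 9*a + 20) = (a - 4)*(a + 3)*(a - 5)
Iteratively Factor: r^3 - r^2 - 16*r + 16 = (r - 4)*(r^2 + 3*r - 4) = (r - 4)*(r - 1)*(r + 4)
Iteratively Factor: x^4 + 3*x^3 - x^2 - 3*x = (x - 1)*(x^3 + 4*x^2 + 3*x) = x*(x - 1)*(x^2 + 4*x + 3) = x*(x - 1)*(x + 1)*(x + 3)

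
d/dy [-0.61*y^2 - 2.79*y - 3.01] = -1.22*y - 2.79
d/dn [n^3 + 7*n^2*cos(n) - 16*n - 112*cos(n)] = -7*n^2*sin(n) + 3*n^2 + 14*n*cos(n) + 112*sin(n) - 16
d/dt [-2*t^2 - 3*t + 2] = -4*t - 3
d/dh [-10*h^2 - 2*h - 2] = -20*h - 2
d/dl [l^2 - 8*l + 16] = 2*l - 8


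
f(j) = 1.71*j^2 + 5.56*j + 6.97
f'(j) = 3.42*j + 5.56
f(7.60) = 148.00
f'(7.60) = 31.55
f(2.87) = 37.01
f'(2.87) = 15.38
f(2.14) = 26.70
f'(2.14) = 12.88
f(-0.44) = 4.85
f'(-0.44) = 4.06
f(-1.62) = 2.45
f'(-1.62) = 0.02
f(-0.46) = 4.77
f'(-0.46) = 3.99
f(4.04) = 57.34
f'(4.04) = 19.38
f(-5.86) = 33.11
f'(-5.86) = -14.48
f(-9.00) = 95.44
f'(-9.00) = -25.22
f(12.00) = 319.93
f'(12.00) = 46.60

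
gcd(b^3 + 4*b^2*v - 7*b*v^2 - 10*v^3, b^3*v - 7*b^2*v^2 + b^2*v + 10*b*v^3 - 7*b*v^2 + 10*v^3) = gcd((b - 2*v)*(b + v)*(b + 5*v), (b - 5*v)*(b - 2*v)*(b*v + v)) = -b + 2*v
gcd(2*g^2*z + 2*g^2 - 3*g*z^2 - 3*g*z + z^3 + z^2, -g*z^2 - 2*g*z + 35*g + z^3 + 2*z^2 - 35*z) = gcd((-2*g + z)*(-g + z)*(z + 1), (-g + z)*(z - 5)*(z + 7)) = -g + z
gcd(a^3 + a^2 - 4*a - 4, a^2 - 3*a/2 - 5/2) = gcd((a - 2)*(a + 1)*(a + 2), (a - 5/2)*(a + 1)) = a + 1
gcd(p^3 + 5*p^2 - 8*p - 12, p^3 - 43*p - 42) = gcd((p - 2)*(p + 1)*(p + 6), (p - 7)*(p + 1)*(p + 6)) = p^2 + 7*p + 6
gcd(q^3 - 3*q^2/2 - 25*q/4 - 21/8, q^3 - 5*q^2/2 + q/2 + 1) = q + 1/2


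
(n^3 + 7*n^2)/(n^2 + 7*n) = n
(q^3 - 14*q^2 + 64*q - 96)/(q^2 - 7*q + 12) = (q^2 - 10*q + 24)/(q - 3)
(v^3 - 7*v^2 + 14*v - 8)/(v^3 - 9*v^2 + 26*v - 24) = (v - 1)/(v - 3)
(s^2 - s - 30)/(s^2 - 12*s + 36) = (s + 5)/(s - 6)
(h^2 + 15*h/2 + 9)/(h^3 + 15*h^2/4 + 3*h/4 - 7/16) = 8*(2*h^2 + 15*h + 18)/(16*h^3 + 60*h^2 + 12*h - 7)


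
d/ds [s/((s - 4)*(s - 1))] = (4 - s^2)/(s^4 - 10*s^3 + 33*s^2 - 40*s + 16)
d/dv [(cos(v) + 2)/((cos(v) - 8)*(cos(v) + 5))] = (cos(v)^2 + 4*cos(v) + 34)*sin(v)/((cos(v) - 8)^2*(cos(v) + 5)^2)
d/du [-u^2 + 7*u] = 7 - 2*u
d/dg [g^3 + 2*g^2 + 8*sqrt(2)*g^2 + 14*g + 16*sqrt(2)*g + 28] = 3*g^2 + 4*g + 16*sqrt(2)*g + 14 + 16*sqrt(2)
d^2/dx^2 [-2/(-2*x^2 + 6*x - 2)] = 2*(-x^2 + 3*x + (2*x - 3)^2 - 1)/(x^2 - 3*x + 1)^3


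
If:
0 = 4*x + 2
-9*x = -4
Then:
No Solution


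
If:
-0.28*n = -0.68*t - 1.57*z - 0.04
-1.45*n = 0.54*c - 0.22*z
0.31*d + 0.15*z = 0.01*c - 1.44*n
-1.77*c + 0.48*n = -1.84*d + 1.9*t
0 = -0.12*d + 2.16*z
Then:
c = -0.06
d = -0.10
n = 0.02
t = -0.04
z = -0.01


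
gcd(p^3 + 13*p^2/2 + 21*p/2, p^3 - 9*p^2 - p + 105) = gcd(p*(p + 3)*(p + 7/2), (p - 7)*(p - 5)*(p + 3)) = p + 3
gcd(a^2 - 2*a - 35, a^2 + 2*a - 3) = 1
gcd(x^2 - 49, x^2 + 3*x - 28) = x + 7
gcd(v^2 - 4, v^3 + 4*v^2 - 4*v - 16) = v^2 - 4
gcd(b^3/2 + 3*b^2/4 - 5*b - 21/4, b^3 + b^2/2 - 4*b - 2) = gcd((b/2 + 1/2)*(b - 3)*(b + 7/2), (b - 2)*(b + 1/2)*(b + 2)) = 1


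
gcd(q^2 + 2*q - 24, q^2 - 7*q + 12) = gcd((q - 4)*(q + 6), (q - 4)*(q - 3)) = q - 4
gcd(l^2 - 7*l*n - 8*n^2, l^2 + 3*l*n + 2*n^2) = l + n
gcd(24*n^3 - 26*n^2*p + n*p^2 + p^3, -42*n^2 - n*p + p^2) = 6*n + p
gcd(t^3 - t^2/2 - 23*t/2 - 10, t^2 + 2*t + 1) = t + 1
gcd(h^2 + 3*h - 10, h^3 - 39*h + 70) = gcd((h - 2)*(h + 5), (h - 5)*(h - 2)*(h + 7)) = h - 2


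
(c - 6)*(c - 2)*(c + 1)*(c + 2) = c^4 - 5*c^3 - 10*c^2 + 20*c + 24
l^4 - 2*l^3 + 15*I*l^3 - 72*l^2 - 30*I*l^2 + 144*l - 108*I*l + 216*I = (l - 2)*(l + 3*I)*(l + 6*I)^2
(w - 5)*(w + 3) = w^2 - 2*w - 15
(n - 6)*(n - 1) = n^2 - 7*n + 6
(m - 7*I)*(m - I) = m^2 - 8*I*m - 7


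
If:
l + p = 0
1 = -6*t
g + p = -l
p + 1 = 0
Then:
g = 0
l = 1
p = -1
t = -1/6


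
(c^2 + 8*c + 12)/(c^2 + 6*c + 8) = (c + 6)/(c + 4)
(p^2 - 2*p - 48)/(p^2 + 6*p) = (p - 8)/p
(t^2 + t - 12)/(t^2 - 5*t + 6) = (t + 4)/(t - 2)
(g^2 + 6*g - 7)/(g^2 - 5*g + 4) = (g + 7)/(g - 4)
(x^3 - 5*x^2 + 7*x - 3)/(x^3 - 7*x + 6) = (x^2 - 4*x + 3)/(x^2 + x - 6)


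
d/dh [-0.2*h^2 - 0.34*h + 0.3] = -0.4*h - 0.34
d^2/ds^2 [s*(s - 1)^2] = 6*s - 4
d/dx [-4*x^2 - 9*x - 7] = -8*x - 9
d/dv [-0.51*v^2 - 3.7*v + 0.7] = -1.02*v - 3.7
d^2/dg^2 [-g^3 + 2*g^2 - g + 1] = 4 - 6*g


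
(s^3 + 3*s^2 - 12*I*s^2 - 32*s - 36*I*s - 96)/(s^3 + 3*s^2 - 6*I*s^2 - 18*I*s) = (s^2 - 12*I*s - 32)/(s*(s - 6*I))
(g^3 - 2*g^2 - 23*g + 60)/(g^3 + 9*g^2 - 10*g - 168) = (g^2 + 2*g - 15)/(g^2 + 13*g + 42)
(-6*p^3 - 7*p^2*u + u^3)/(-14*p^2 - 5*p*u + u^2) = (3*p^2 + 2*p*u - u^2)/(7*p - u)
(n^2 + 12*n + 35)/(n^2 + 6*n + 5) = (n + 7)/(n + 1)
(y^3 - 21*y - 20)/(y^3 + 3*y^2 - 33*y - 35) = (y + 4)/(y + 7)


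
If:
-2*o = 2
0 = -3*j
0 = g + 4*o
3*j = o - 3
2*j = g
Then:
No Solution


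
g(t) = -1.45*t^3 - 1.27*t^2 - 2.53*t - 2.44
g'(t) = -4.35*t^2 - 2.54*t - 2.53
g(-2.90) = 29.58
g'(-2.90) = -31.75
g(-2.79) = 26.22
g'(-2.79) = -29.30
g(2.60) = -43.09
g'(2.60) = -38.54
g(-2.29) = 14.11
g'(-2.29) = -19.53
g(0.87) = -6.56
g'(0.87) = -8.03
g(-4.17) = 91.17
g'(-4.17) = -67.58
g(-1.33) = 2.09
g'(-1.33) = -6.85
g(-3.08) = 35.67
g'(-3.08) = -35.97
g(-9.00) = 974.51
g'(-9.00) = -332.02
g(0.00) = -2.44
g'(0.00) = -2.53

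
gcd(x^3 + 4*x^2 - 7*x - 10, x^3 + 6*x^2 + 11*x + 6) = x + 1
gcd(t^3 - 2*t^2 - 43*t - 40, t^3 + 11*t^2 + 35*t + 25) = t^2 + 6*t + 5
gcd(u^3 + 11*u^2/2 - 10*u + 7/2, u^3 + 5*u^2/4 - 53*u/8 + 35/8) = u - 1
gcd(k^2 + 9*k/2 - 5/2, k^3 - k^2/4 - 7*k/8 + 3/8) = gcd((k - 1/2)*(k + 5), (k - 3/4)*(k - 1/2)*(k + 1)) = k - 1/2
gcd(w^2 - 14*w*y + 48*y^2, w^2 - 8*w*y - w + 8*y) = -w + 8*y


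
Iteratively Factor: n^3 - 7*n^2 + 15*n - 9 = (n - 3)*(n^2 - 4*n + 3) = (n - 3)^2*(n - 1)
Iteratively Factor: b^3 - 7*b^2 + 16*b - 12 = (b - 2)*(b^2 - 5*b + 6) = (b - 2)^2*(b - 3)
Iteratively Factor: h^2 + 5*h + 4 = (h + 1)*(h + 4)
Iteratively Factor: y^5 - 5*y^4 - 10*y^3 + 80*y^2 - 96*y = (y - 3)*(y^4 - 2*y^3 - 16*y^2 + 32*y) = (y - 4)*(y - 3)*(y^3 + 2*y^2 - 8*y) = y*(y - 4)*(y - 3)*(y^2 + 2*y - 8) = y*(y - 4)*(y - 3)*(y - 2)*(y + 4)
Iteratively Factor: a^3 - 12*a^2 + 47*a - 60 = (a - 5)*(a^2 - 7*a + 12) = (a - 5)*(a - 3)*(a - 4)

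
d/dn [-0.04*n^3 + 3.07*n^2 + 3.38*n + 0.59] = -0.12*n^2 + 6.14*n + 3.38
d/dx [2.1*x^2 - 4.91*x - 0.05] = 4.2*x - 4.91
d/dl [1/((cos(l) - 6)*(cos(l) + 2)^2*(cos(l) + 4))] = 2*(-cos(l) + cos(2*l) - 25)*sin(l)/((cos(l) - 6)^2*(cos(l) + 2)^3*(cos(l) + 4)^2)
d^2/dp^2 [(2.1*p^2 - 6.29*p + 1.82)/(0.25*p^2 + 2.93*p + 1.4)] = (-3.86275*p^3 - 3.72750000000001*p^2 + 21.2079*p + 89.810196)/(0.015625*p^6 + 0.549375*p^5 + 6.701175*p^4 + 31.306757*p^3 + 37.52658*p^2 + 17.2284*p + 2.744)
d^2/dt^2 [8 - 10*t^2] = -20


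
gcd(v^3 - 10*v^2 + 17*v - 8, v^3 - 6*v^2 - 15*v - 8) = v - 8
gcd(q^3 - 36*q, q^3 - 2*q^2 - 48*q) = q^2 + 6*q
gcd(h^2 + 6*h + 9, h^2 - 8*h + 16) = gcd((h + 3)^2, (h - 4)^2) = 1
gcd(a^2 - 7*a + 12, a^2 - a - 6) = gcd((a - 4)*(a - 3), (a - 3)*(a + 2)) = a - 3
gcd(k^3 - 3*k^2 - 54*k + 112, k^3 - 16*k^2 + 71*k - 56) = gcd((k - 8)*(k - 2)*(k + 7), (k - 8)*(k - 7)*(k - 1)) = k - 8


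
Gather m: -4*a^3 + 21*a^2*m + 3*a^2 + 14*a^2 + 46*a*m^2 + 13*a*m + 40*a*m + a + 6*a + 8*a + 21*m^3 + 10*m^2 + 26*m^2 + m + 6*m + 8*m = -4*a^3 + 17*a^2 + 15*a + 21*m^3 + m^2*(46*a + 36) + m*(21*a^2 + 53*a + 15)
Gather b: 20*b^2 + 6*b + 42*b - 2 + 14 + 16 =20*b^2 + 48*b + 28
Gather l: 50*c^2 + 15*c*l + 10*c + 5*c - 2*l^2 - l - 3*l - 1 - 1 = 50*c^2 + 15*c - 2*l^2 + l*(15*c - 4) - 2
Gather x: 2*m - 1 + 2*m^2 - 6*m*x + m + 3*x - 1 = 2*m^2 + 3*m + x*(3 - 6*m) - 2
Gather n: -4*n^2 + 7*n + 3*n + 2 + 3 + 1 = -4*n^2 + 10*n + 6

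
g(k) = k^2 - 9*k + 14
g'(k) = 2*k - 9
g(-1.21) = 26.35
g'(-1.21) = -11.42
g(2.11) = -0.54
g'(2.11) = -4.78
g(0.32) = 11.22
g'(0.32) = -8.36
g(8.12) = 6.85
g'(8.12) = 7.24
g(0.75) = 7.81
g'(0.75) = -7.50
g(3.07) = -4.21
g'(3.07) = -2.86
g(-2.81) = 47.19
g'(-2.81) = -14.62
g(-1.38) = 28.32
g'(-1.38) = -11.76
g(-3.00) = 50.00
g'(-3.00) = -15.00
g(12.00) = 50.00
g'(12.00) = 15.00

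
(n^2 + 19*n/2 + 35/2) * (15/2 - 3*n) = -3*n^3 - 21*n^2 + 75*n/4 + 525/4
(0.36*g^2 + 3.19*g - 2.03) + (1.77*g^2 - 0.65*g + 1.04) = 2.13*g^2 + 2.54*g - 0.99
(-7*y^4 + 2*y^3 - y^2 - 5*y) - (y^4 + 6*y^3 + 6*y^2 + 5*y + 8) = -8*y^4 - 4*y^3 - 7*y^2 - 10*y - 8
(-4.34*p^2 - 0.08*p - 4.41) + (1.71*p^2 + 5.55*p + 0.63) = -2.63*p^2 + 5.47*p - 3.78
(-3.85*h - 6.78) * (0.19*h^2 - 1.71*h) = -0.7315*h^3 + 5.2953*h^2 + 11.5938*h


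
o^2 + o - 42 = (o - 6)*(o + 7)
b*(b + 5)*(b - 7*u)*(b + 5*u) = b^4 - 2*b^3*u + 5*b^3 - 35*b^2*u^2 - 10*b^2*u - 175*b*u^2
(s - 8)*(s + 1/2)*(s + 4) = s^3 - 7*s^2/2 - 34*s - 16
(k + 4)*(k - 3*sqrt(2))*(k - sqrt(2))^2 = k^4 - 5*sqrt(2)*k^3 + 4*k^3 - 20*sqrt(2)*k^2 + 14*k^2 - 6*sqrt(2)*k + 56*k - 24*sqrt(2)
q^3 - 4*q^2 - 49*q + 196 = (q - 7)*(q - 4)*(q + 7)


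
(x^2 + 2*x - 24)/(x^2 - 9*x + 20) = (x + 6)/(x - 5)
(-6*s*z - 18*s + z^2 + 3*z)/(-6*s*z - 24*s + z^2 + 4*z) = (z + 3)/(z + 4)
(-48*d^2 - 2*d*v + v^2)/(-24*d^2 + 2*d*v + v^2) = (-8*d + v)/(-4*d + v)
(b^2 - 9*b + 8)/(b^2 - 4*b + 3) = (b - 8)/(b - 3)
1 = 1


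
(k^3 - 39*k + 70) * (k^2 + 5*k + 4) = k^5 + 5*k^4 - 35*k^3 - 125*k^2 + 194*k + 280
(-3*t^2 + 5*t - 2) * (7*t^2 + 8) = -21*t^4 + 35*t^3 - 38*t^2 + 40*t - 16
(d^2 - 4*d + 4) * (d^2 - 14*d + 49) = d^4 - 18*d^3 + 109*d^2 - 252*d + 196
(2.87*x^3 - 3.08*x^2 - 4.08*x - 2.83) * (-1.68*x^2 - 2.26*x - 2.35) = -4.8216*x^5 - 1.3118*x^4 + 7.0707*x^3 + 21.2132*x^2 + 15.9838*x + 6.6505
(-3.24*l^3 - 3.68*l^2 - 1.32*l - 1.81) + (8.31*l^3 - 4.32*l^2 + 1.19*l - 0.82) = 5.07*l^3 - 8.0*l^2 - 0.13*l - 2.63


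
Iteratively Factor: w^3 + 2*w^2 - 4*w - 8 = (w + 2)*(w^2 - 4) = (w - 2)*(w + 2)*(w + 2)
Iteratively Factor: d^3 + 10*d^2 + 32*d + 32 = (d + 4)*(d^2 + 6*d + 8) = (d + 4)^2*(d + 2)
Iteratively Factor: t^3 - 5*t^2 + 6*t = (t - 3)*(t^2 - 2*t) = (t - 3)*(t - 2)*(t)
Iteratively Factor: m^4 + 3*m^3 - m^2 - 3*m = (m)*(m^3 + 3*m^2 - m - 3) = m*(m - 1)*(m^2 + 4*m + 3) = m*(m - 1)*(m + 1)*(m + 3)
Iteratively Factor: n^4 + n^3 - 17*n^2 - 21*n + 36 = (n - 1)*(n^3 + 2*n^2 - 15*n - 36) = (n - 1)*(n + 3)*(n^2 - n - 12) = (n - 1)*(n + 3)^2*(n - 4)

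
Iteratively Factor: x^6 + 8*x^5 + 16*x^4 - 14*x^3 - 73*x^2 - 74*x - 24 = (x + 4)*(x^5 + 4*x^4 - 14*x^2 - 17*x - 6) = (x + 3)*(x + 4)*(x^4 + x^3 - 3*x^2 - 5*x - 2) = (x - 2)*(x + 3)*(x + 4)*(x^3 + 3*x^2 + 3*x + 1) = (x - 2)*(x + 1)*(x + 3)*(x + 4)*(x^2 + 2*x + 1) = (x - 2)*(x + 1)^2*(x + 3)*(x + 4)*(x + 1)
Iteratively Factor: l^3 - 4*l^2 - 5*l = (l - 5)*(l^2 + l) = l*(l - 5)*(l + 1)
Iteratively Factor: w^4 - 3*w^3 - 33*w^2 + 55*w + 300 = (w + 4)*(w^3 - 7*w^2 - 5*w + 75) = (w - 5)*(w + 4)*(w^2 - 2*w - 15) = (w - 5)*(w + 3)*(w + 4)*(w - 5)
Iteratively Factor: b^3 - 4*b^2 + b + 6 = (b - 2)*(b^2 - 2*b - 3) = (b - 3)*(b - 2)*(b + 1)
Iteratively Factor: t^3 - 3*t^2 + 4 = (t - 2)*(t^2 - t - 2) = (t - 2)*(t + 1)*(t - 2)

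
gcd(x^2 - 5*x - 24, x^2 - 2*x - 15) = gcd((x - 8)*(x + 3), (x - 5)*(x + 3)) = x + 3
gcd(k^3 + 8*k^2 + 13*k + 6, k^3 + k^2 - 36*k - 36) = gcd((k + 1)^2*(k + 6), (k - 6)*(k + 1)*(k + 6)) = k^2 + 7*k + 6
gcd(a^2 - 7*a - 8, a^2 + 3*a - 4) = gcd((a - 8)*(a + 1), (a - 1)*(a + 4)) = 1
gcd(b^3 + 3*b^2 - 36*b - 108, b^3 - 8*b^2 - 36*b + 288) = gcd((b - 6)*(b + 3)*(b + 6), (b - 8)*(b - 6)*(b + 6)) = b^2 - 36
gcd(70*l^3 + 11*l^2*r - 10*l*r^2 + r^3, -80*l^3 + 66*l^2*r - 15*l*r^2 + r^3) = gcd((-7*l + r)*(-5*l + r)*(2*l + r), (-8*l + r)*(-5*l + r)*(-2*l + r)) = -5*l + r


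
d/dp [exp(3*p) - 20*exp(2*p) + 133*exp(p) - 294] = (3*exp(2*p) - 40*exp(p) + 133)*exp(p)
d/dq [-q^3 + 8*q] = 8 - 3*q^2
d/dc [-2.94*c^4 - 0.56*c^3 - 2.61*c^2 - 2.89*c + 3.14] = -11.76*c^3 - 1.68*c^2 - 5.22*c - 2.89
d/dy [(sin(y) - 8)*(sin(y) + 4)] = 2*(sin(y) - 2)*cos(y)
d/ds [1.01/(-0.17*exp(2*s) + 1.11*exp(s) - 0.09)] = (0.3434*exp(s) - 1.1211)*exp(s)/(0.17*exp(2*s) - 1.11*exp(s) + 0.09)^2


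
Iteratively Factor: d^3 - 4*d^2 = (d - 4)*(d^2) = d*(d - 4)*(d)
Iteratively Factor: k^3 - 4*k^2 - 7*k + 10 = (k - 1)*(k^2 - 3*k - 10) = (k - 5)*(k - 1)*(k + 2)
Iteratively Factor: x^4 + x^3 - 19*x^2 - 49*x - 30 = (x + 1)*(x^3 - 19*x - 30) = (x - 5)*(x + 1)*(x^2 + 5*x + 6) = (x - 5)*(x + 1)*(x + 2)*(x + 3)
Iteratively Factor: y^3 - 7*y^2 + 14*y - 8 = (y - 2)*(y^2 - 5*y + 4) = (y - 4)*(y - 2)*(y - 1)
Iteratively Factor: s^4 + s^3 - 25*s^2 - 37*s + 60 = (s + 4)*(s^3 - 3*s^2 - 13*s + 15) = (s + 3)*(s + 4)*(s^2 - 6*s + 5) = (s - 1)*(s + 3)*(s + 4)*(s - 5)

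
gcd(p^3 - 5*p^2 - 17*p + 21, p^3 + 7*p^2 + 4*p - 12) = p - 1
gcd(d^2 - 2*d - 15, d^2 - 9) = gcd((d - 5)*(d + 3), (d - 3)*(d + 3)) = d + 3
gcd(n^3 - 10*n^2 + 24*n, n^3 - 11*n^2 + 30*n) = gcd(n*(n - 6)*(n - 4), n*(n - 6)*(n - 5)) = n^2 - 6*n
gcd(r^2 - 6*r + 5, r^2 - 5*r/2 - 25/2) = r - 5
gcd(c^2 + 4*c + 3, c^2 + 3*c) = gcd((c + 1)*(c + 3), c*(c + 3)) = c + 3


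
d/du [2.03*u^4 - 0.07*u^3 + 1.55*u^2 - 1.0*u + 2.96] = 8.12*u^3 - 0.21*u^2 + 3.1*u - 1.0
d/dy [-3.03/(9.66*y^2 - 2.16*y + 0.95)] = (58.5396*y - 6.5448)/(9.66*y^2 - 2.16*y + 0.95)^2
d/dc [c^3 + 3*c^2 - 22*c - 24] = 3*c^2 + 6*c - 22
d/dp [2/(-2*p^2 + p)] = 2*(4*p - 1)/(p^2*(2*p - 1)^2)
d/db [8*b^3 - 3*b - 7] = 24*b^2 - 3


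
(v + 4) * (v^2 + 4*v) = v^3 + 8*v^2 + 16*v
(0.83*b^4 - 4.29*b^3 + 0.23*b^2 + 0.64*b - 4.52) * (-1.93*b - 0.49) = -1.6019*b^5 + 7.873*b^4 + 1.6582*b^3 - 1.3479*b^2 + 8.41*b + 2.2148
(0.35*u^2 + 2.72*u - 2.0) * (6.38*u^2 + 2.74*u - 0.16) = 2.233*u^4 + 18.3126*u^3 - 5.3632*u^2 - 5.9152*u + 0.32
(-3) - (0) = -3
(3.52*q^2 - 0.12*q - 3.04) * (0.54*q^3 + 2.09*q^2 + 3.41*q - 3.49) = 1.9008*q^5 + 7.292*q^4 + 10.1108*q^3 - 19.0476*q^2 - 9.9476*q + 10.6096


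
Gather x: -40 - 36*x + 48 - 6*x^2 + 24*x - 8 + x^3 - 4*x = x^3 - 6*x^2 - 16*x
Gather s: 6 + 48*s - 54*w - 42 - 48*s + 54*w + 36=0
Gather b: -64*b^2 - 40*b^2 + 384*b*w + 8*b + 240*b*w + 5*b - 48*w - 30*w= -104*b^2 + b*(624*w + 13) - 78*w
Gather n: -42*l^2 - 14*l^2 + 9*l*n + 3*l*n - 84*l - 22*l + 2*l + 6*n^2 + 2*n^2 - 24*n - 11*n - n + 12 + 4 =-56*l^2 - 104*l + 8*n^2 + n*(12*l - 36) + 16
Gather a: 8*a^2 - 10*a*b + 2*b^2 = 8*a^2 - 10*a*b + 2*b^2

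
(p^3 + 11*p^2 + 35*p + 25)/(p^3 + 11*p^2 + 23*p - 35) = (p^2 + 6*p + 5)/(p^2 + 6*p - 7)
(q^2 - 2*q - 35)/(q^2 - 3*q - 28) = (q + 5)/(q + 4)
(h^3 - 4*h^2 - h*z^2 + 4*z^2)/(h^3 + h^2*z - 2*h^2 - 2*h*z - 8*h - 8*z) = (h - z)/(h + 2)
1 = 1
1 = 1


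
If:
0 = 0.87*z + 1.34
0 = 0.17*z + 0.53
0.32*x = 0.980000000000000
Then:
No Solution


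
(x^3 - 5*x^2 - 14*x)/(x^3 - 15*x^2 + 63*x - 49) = x*(x + 2)/(x^2 - 8*x + 7)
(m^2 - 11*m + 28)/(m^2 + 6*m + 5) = (m^2 - 11*m + 28)/(m^2 + 6*m + 5)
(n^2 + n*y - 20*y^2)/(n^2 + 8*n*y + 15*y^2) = (n - 4*y)/(n + 3*y)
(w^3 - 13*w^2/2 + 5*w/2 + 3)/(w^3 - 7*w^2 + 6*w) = (w + 1/2)/w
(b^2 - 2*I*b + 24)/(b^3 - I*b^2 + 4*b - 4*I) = (b^2 - 2*I*b + 24)/(b^3 - I*b^2 + 4*b - 4*I)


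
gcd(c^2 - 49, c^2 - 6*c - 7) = c - 7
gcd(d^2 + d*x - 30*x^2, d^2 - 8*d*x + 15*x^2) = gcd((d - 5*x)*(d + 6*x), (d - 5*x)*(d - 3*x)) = -d + 5*x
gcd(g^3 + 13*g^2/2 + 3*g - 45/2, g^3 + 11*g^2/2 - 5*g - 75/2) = g^2 + 8*g + 15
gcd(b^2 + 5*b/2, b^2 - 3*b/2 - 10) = b + 5/2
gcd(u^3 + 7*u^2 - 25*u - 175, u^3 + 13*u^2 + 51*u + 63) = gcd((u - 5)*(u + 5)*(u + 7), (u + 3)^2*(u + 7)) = u + 7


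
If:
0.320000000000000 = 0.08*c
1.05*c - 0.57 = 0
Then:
No Solution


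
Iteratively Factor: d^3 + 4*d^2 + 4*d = (d + 2)*(d^2 + 2*d) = (d + 2)^2*(d)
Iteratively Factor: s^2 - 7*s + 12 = (s - 3)*(s - 4)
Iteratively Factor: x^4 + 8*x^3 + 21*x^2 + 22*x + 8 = (x + 4)*(x^3 + 4*x^2 + 5*x + 2) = (x + 1)*(x + 4)*(x^2 + 3*x + 2) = (x + 1)^2*(x + 4)*(x + 2)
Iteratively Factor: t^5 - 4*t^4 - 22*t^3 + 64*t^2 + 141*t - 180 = (t - 5)*(t^4 + t^3 - 17*t^2 - 21*t + 36) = (t - 5)*(t - 4)*(t^3 + 5*t^2 + 3*t - 9) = (t - 5)*(t - 4)*(t + 3)*(t^2 + 2*t - 3) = (t - 5)*(t - 4)*(t + 3)^2*(t - 1)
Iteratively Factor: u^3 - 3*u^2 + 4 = (u - 2)*(u^2 - u - 2) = (u - 2)*(u + 1)*(u - 2)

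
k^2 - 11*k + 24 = (k - 8)*(k - 3)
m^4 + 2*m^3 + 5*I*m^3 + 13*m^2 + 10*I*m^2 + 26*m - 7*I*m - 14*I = (m + 2)*(m - I)^2*(m + 7*I)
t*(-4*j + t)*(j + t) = -4*j^2*t - 3*j*t^2 + t^3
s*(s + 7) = s^2 + 7*s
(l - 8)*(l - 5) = l^2 - 13*l + 40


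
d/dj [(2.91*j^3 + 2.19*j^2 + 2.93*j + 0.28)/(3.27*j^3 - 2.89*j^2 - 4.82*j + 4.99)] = (-3.5527136788005e-15*j^5 - 15.5712*j^4 - 47.2146*j^3 + 38.7278*j^2 + 23.4746*j + 15.9703)/(10.6929*j^6 - 18.9006*j^5 - 23.1707*j^4 + 60.4942*j^3 - 5.6098*j^2 - 48.1036*j + 24.9001)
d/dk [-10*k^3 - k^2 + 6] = 2*k*(-15*k - 1)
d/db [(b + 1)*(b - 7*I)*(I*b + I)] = I*(b + 1)*(3*b + 1 - 14*I)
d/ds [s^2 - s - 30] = 2*s - 1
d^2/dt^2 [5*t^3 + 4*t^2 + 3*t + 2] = 30*t + 8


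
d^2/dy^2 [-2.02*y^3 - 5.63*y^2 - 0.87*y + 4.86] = -12.12*y - 11.26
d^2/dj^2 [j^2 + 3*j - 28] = 2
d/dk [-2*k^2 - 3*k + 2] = -4*k - 3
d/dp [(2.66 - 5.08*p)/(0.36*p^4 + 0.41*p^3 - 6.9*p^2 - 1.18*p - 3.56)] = (5.4864*p^4 + 0.3352*p^3 - 38.3238*p^2 + 36.708*p + 21.2236)/(0.1296*p^8 + 0.2952*p^7 - 4.7999*p^6 - 6.5076*p^5 + 44.0792*p^4 + 13.3648*p^3 + 50.5204*p^2 + 8.4016*p + 12.6736)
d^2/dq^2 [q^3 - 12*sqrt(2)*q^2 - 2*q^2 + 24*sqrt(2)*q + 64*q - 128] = 6*q - 24*sqrt(2) - 4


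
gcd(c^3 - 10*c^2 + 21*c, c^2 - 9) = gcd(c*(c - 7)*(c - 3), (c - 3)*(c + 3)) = c - 3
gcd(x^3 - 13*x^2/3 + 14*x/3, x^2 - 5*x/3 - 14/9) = x - 7/3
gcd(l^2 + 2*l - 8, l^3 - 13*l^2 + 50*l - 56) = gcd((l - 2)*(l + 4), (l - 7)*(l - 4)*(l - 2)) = l - 2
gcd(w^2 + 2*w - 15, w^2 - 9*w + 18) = w - 3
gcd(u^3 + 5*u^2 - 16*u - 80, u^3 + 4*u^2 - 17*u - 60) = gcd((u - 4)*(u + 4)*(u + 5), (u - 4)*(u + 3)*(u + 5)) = u^2 + u - 20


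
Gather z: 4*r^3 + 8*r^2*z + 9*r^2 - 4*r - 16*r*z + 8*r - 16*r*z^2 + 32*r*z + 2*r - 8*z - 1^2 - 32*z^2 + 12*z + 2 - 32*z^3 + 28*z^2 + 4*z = 4*r^3 + 9*r^2 + 6*r - 32*z^3 + z^2*(-16*r - 4) + z*(8*r^2 + 16*r + 8) + 1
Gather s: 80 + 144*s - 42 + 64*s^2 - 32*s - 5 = 64*s^2 + 112*s + 33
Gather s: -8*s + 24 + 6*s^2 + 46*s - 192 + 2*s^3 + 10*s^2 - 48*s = 2*s^3 + 16*s^2 - 10*s - 168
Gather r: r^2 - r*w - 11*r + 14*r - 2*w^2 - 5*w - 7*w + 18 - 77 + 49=r^2 + r*(3 - w) - 2*w^2 - 12*w - 10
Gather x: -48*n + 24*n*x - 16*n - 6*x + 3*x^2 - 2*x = -64*n + 3*x^2 + x*(24*n - 8)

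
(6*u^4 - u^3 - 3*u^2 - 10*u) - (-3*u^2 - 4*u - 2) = 6*u^4 - u^3 - 6*u + 2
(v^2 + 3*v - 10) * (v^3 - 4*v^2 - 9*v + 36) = v^5 - v^4 - 31*v^3 + 49*v^2 + 198*v - 360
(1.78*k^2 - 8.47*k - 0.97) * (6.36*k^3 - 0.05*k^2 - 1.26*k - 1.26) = 11.3208*k^5 - 53.9582*k^4 - 7.9885*k^3 + 8.4779*k^2 + 11.8944*k + 1.2222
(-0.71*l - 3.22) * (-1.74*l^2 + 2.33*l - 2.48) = 1.2354*l^3 + 3.9485*l^2 - 5.7418*l + 7.9856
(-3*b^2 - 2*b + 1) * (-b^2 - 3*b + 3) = 3*b^4 + 11*b^3 - 4*b^2 - 9*b + 3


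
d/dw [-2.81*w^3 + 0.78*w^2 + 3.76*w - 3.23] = -8.43*w^2 + 1.56*w + 3.76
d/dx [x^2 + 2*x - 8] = 2*x + 2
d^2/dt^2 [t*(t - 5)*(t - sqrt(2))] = 6*t - 10 - 2*sqrt(2)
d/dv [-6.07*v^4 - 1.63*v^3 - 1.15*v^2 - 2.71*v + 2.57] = -24.28*v^3 - 4.89*v^2 - 2.3*v - 2.71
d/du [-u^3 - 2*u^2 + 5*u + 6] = -3*u^2 - 4*u + 5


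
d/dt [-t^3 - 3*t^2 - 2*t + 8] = -3*t^2 - 6*t - 2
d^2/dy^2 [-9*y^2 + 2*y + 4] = -18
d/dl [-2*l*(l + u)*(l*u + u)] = 2*u*(-3*l^2 - 2*l*u - 2*l - u)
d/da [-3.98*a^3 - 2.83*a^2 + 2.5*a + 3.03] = -11.94*a^2 - 5.66*a + 2.5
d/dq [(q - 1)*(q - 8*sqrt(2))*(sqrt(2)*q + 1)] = 3*sqrt(2)*q^2 - 30*q - 2*sqrt(2)*q - 8*sqrt(2) + 15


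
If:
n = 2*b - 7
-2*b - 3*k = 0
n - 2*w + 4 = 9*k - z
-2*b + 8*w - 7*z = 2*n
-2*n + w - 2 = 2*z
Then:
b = 19/26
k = -19/39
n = -72/13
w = 64/13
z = 7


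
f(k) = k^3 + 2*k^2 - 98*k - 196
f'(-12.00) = 286.00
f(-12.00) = -460.00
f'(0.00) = -98.00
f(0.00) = -196.00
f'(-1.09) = -98.80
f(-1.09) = -88.10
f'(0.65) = -94.13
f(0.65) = -258.58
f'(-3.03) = -82.58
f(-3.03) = 91.48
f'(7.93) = 122.37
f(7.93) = -348.69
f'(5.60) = 18.48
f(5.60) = -506.46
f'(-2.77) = -86.06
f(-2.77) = 69.55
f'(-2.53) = -88.92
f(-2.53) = 48.55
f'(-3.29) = -78.69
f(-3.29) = 112.46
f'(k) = 3*k^2 + 4*k - 98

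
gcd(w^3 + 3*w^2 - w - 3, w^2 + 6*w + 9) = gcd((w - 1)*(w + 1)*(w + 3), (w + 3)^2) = w + 3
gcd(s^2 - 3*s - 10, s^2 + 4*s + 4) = s + 2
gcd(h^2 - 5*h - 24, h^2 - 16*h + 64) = h - 8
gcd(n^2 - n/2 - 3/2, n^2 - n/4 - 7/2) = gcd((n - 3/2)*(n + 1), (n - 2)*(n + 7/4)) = 1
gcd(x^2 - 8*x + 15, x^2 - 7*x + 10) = x - 5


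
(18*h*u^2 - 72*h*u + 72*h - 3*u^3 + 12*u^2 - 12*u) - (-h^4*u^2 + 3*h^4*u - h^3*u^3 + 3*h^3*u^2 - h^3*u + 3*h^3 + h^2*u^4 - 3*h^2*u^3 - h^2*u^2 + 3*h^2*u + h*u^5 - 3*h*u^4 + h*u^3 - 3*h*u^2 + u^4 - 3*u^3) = h^4*u^2 - 3*h^4*u + h^3*u^3 - 3*h^3*u^2 + h^3*u - 3*h^3 - h^2*u^4 + 3*h^2*u^3 + h^2*u^2 - 3*h^2*u - h*u^5 + 3*h*u^4 - h*u^3 + 21*h*u^2 - 72*h*u + 72*h - u^4 + 12*u^2 - 12*u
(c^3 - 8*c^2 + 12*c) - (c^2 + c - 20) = c^3 - 9*c^2 + 11*c + 20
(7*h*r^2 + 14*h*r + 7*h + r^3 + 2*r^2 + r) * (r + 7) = 7*h*r^3 + 63*h*r^2 + 105*h*r + 49*h + r^4 + 9*r^3 + 15*r^2 + 7*r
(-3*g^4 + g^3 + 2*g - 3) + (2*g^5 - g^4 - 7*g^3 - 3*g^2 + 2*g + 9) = 2*g^5 - 4*g^4 - 6*g^3 - 3*g^2 + 4*g + 6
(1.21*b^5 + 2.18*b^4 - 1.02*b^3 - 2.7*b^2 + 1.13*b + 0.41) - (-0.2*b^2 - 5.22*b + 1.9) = 1.21*b^5 + 2.18*b^4 - 1.02*b^3 - 2.5*b^2 + 6.35*b - 1.49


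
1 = 1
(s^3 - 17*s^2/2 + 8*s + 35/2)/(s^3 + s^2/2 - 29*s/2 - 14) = (2*s^2 - 19*s + 35)/(2*s^2 - s - 28)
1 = 1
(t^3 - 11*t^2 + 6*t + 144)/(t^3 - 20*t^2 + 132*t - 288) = (t + 3)/(t - 6)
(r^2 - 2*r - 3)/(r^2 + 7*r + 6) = (r - 3)/(r + 6)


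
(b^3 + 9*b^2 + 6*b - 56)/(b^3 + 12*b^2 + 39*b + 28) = (b - 2)/(b + 1)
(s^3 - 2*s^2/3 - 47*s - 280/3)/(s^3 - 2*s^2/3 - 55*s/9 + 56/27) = 9*(s^2 - 3*s - 40)/(9*s^2 - 27*s + 8)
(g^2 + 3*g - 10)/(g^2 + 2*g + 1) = (g^2 + 3*g - 10)/(g^2 + 2*g + 1)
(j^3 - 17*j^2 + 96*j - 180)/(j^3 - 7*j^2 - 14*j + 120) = (j - 6)/(j + 4)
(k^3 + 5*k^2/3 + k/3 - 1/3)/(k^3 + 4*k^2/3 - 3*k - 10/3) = (3*k^2 + 2*k - 1)/(3*k^2 + k - 10)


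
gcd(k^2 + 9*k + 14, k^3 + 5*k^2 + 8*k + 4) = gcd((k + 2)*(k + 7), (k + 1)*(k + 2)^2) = k + 2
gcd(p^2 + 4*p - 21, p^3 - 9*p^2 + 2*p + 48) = p - 3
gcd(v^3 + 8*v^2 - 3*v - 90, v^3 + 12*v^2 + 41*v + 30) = v^2 + 11*v + 30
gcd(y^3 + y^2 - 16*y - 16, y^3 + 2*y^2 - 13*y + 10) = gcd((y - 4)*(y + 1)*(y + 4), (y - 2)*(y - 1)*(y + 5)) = 1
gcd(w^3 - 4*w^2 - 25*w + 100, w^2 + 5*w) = w + 5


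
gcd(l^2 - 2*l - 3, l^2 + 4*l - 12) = 1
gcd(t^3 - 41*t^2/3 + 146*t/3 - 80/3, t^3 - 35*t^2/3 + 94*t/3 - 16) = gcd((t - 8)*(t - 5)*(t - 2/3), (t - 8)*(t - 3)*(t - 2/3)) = t^2 - 26*t/3 + 16/3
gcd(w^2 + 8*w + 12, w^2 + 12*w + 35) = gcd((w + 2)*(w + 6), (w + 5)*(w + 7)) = 1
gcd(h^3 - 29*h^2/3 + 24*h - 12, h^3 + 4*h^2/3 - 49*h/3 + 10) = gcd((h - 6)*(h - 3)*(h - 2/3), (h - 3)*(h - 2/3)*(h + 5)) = h^2 - 11*h/3 + 2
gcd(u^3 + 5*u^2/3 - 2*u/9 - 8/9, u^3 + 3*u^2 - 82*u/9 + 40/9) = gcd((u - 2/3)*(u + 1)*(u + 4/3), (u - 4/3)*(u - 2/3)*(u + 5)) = u - 2/3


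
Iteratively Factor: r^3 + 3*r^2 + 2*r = (r + 1)*(r^2 + 2*r) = (r + 1)*(r + 2)*(r)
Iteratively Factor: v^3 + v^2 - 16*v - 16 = (v + 4)*(v^2 - 3*v - 4) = (v + 1)*(v + 4)*(v - 4)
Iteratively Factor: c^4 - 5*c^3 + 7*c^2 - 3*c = (c - 1)*(c^3 - 4*c^2 + 3*c) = (c - 3)*(c - 1)*(c^2 - c) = (c - 3)*(c - 1)^2*(c)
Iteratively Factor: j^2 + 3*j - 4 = (j + 4)*(j - 1)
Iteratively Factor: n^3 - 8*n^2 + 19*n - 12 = (n - 1)*(n^2 - 7*n + 12) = (n - 3)*(n - 1)*(n - 4)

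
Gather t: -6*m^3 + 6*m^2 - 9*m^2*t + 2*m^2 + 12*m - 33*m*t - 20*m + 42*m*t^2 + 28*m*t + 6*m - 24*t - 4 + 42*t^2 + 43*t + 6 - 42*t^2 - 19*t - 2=-6*m^3 + 8*m^2 + 42*m*t^2 - 2*m + t*(-9*m^2 - 5*m)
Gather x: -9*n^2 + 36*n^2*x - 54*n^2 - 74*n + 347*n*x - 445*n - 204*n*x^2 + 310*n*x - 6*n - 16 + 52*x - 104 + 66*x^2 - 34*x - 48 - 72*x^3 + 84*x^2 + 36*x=-63*n^2 - 525*n - 72*x^3 + x^2*(150 - 204*n) + x*(36*n^2 + 657*n + 54) - 168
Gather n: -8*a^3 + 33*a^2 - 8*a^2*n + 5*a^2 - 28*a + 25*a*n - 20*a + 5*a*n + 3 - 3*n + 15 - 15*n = -8*a^3 + 38*a^2 - 48*a + n*(-8*a^2 + 30*a - 18) + 18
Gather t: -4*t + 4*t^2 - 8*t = 4*t^2 - 12*t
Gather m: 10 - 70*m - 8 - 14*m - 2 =-84*m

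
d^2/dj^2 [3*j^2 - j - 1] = 6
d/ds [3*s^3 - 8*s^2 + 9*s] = 9*s^2 - 16*s + 9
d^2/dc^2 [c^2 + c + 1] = 2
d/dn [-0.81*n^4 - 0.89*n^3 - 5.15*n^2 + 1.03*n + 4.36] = -3.24*n^3 - 2.67*n^2 - 10.3*n + 1.03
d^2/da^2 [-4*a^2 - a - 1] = -8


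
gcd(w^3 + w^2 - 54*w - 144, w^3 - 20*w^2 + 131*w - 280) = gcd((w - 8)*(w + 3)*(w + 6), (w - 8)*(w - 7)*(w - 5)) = w - 8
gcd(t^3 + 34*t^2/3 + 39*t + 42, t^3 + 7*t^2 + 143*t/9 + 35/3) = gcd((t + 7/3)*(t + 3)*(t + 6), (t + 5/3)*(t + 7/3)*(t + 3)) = t^2 + 16*t/3 + 7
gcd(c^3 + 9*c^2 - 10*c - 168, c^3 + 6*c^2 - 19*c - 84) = c^2 + 3*c - 28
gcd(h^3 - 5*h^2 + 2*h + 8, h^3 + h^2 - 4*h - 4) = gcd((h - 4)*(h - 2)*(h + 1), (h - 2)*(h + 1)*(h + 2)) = h^2 - h - 2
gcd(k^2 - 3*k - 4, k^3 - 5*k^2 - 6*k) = k + 1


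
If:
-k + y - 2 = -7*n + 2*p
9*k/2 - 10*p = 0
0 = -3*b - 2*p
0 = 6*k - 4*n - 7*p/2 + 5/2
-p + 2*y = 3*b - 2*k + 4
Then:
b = 210/739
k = -700/739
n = -625/1478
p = -315/739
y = 4671/1478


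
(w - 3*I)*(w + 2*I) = w^2 - I*w + 6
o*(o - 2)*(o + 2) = o^3 - 4*o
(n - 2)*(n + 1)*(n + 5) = n^3 + 4*n^2 - 7*n - 10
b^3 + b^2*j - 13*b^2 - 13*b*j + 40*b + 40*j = (b - 8)*(b - 5)*(b + j)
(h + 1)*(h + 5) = h^2 + 6*h + 5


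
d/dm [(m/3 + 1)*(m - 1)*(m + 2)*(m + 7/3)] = 4*m^3/3 + 19*m^2/3 + 62*m/9 - 11/9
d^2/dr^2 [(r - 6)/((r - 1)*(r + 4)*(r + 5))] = 2*(3*r^5 - 12*r^4 - 331*r^3 - 1230*r^2 - 1464*r - 1466)/(r^9 + 24*r^8 + 225*r^7 + 980*r^6 + 1515*r^5 - 2256*r^4 - 8029*r^3 + 2340*r^2 + 13200*r - 8000)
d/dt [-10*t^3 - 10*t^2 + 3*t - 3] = -30*t^2 - 20*t + 3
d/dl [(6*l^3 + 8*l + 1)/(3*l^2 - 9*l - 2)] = (18*l^4 - 108*l^3 - 60*l^2 - 6*l - 7)/(9*l^4 - 54*l^3 + 69*l^2 + 36*l + 4)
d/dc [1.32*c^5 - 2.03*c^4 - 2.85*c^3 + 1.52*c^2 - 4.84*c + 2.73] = 6.6*c^4 - 8.12*c^3 - 8.55*c^2 + 3.04*c - 4.84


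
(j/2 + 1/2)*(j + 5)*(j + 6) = j^3/2 + 6*j^2 + 41*j/2 + 15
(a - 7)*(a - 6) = a^2 - 13*a + 42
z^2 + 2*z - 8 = (z - 2)*(z + 4)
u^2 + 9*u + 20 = (u + 4)*(u + 5)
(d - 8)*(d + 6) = d^2 - 2*d - 48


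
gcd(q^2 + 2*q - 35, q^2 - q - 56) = q + 7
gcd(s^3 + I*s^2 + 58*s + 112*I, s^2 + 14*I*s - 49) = s + 7*I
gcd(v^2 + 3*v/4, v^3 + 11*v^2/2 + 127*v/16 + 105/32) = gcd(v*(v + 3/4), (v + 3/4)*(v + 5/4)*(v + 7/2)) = v + 3/4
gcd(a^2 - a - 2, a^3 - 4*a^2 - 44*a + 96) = a - 2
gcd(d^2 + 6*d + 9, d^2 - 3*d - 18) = d + 3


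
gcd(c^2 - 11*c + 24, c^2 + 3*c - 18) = c - 3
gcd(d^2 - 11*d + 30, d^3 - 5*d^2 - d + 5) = d - 5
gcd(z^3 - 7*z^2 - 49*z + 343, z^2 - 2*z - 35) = z - 7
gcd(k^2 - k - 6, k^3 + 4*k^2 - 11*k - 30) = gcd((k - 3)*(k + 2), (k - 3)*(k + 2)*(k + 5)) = k^2 - k - 6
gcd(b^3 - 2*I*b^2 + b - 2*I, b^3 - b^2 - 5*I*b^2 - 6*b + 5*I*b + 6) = b - 2*I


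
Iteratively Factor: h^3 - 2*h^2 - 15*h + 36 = (h - 3)*(h^2 + h - 12) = (h - 3)*(h + 4)*(h - 3)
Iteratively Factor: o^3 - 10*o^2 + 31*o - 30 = (o - 3)*(o^2 - 7*o + 10) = (o - 3)*(o - 2)*(o - 5)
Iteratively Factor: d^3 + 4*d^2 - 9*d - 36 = (d - 3)*(d^2 + 7*d + 12) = (d - 3)*(d + 4)*(d + 3)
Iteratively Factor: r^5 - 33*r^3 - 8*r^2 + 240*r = (r - 5)*(r^4 + 5*r^3 - 8*r^2 - 48*r) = (r - 5)*(r - 3)*(r^3 + 8*r^2 + 16*r) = r*(r - 5)*(r - 3)*(r^2 + 8*r + 16) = r*(r - 5)*(r - 3)*(r + 4)*(r + 4)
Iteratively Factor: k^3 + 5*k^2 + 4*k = (k)*(k^2 + 5*k + 4) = k*(k + 4)*(k + 1)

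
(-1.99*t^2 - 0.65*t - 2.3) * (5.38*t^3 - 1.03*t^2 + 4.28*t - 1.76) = -10.7062*t^5 - 1.4473*t^4 - 20.2217*t^3 + 3.0894*t^2 - 8.7*t + 4.048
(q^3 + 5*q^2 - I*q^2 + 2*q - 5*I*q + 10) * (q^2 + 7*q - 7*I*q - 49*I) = q^5 + 12*q^4 - 8*I*q^4 + 30*q^3 - 96*I*q^3 - 60*q^2 - 294*I*q^2 - 175*q - 168*I*q - 490*I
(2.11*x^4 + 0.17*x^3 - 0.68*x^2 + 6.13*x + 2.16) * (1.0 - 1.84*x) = -3.8824*x^5 + 1.7972*x^4 + 1.4212*x^3 - 11.9592*x^2 + 2.1556*x + 2.16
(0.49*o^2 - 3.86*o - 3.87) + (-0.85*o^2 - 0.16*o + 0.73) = -0.36*o^2 - 4.02*o - 3.14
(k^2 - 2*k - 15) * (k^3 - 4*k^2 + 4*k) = k^5 - 6*k^4 - 3*k^3 + 52*k^2 - 60*k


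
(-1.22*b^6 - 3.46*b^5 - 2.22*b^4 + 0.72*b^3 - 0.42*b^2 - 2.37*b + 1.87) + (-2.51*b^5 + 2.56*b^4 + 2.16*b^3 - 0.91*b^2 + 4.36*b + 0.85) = -1.22*b^6 - 5.97*b^5 + 0.34*b^4 + 2.88*b^3 - 1.33*b^2 + 1.99*b + 2.72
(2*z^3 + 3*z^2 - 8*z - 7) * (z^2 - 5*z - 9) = 2*z^5 - 7*z^4 - 41*z^3 + 6*z^2 + 107*z + 63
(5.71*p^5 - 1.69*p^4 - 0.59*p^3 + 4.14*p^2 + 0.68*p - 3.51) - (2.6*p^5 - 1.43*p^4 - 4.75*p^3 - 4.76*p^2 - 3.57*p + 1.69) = 3.11*p^5 - 0.26*p^4 + 4.16*p^3 + 8.9*p^2 + 4.25*p - 5.2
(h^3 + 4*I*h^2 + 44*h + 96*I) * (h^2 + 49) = h^5 + 4*I*h^4 + 93*h^3 + 292*I*h^2 + 2156*h + 4704*I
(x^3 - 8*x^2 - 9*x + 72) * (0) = 0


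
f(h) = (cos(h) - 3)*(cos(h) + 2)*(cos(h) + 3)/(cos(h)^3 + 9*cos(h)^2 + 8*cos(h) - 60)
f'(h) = (cos(h) - 3)*(cos(h) + 2)*(cos(h) + 3)*(3*sin(h)*cos(h)^2 + 18*sin(h)*cos(h) + 8*sin(h))/(cos(h)^3 + 9*cos(h)^2 + 8*cos(h) - 60)^2 - (cos(h) - 3)*(cos(h) + 2)*sin(h)/(cos(h)^3 + 9*cos(h)^2 + 8*cos(h) - 60) - (cos(h) - 3)*(cos(h) + 3)*sin(h)/(cos(h)^3 + 9*cos(h)^2 + 8*cos(h) - 60) - (cos(h) + 2)*(cos(h) + 3)*sin(h)/(cos(h)^3 + 9*cos(h)^2 + 8*cos(h) - 60) = (-7*cos(h)^4 - 34*cos(h)^3 + 29*cos(h)^2 - 84*cos(h) - 684)*sin(h)/((cos(h) - 2)^2*(cos(h) + 5)^2*(cos(h) + 6)^2)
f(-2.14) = 0.21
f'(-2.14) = 0.14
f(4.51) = 0.26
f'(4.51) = 0.17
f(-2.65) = 0.15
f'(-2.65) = 0.07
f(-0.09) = 0.57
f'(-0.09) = 0.04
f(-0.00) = 0.57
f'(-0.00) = 0.00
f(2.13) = 0.21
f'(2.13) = -0.14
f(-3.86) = 0.17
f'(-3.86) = -0.10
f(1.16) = 0.38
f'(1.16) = -0.21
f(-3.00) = 0.13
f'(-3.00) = 0.02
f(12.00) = 0.51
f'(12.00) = 0.19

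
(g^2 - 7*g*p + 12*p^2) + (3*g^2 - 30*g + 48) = 4*g^2 - 7*g*p - 30*g + 12*p^2 + 48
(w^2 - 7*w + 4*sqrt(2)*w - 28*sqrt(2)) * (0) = 0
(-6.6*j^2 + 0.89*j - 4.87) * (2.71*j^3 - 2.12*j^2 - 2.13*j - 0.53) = -17.886*j^5 + 16.4039*j^4 - 1.0265*j^3 + 11.9267*j^2 + 9.9014*j + 2.5811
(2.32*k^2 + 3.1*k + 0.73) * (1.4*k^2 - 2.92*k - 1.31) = 3.248*k^4 - 2.4344*k^3 - 11.0692*k^2 - 6.1926*k - 0.9563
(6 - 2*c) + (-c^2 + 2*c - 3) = 3 - c^2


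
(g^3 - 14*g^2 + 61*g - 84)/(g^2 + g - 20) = (g^2 - 10*g + 21)/(g + 5)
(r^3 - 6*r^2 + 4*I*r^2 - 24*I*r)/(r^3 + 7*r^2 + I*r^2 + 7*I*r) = (r^2 + r*(-6 + 4*I) - 24*I)/(r^2 + r*(7 + I) + 7*I)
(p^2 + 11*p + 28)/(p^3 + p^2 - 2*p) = (p^2 + 11*p + 28)/(p*(p^2 + p - 2))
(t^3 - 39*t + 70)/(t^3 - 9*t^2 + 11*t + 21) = (t^3 - 39*t + 70)/(t^3 - 9*t^2 + 11*t + 21)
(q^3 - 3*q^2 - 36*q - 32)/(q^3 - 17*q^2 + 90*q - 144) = (q^2 + 5*q + 4)/(q^2 - 9*q + 18)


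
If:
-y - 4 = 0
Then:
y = -4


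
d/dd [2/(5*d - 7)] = -10/(5*d - 7)^2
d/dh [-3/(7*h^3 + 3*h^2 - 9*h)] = 9*(7*h^2 + 2*h - 3)/(h^2*(7*h^2 + 3*h - 9)^2)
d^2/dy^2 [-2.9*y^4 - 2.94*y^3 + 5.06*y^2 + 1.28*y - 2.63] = -34.8*y^2 - 17.64*y + 10.12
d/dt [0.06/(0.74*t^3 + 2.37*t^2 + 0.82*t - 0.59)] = (-0.1332*t^2 - 0.2844*t - 0.0492)/(0.74*t^3 + 2.37*t^2 + 0.82*t - 0.59)^2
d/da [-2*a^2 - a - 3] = -4*a - 1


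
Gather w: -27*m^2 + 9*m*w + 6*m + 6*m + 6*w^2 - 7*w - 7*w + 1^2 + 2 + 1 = -27*m^2 + 12*m + 6*w^2 + w*(9*m - 14) + 4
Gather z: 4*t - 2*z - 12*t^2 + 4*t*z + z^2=-12*t^2 + 4*t + z^2 + z*(4*t - 2)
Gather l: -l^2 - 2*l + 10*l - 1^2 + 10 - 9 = -l^2 + 8*l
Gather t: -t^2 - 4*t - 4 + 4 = -t^2 - 4*t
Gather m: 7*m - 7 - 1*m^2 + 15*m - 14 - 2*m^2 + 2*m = -3*m^2 + 24*m - 21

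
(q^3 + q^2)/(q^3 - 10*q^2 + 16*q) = q*(q + 1)/(q^2 - 10*q + 16)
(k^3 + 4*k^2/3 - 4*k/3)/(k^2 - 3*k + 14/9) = 3*k*(k + 2)/(3*k - 7)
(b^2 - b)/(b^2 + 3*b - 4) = b/(b + 4)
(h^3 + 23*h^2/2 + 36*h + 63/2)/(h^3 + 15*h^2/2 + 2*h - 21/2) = (h + 3)/(h - 1)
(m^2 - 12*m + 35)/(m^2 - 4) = (m^2 - 12*m + 35)/(m^2 - 4)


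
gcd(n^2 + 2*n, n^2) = n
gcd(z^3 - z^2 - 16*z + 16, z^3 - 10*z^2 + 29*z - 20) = z^2 - 5*z + 4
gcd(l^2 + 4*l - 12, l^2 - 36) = l + 6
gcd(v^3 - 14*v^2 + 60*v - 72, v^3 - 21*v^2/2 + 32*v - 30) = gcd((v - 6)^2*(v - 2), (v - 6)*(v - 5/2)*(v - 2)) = v^2 - 8*v + 12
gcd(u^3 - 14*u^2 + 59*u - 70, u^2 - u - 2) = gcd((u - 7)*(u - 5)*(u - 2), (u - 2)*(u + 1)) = u - 2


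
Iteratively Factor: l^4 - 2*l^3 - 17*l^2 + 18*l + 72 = (l - 3)*(l^3 + l^2 - 14*l - 24) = (l - 3)*(l + 3)*(l^2 - 2*l - 8) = (l - 4)*(l - 3)*(l + 3)*(l + 2)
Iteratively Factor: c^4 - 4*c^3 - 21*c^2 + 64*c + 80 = (c + 1)*(c^3 - 5*c^2 - 16*c + 80) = (c - 4)*(c + 1)*(c^2 - c - 20) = (c - 4)*(c + 1)*(c + 4)*(c - 5)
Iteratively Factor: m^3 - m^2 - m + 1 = (m + 1)*(m^2 - 2*m + 1) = (m - 1)*(m + 1)*(m - 1)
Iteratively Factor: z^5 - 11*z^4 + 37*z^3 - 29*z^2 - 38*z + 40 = (z + 1)*(z^4 - 12*z^3 + 49*z^2 - 78*z + 40) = (z - 5)*(z + 1)*(z^3 - 7*z^2 + 14*z - 8) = (z - 5)*(z - 1)*(z + 1)*(z^2 - 6*z + 8) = (z - 5)*(z - 4)*(z - 1)*(z + 1)*(z - 2)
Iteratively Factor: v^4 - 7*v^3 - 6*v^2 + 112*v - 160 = (v - 2)*(v^3 - 5*v^2 - 16*v + 80) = (v - 5)*(v - 2)*(v^2 - 16) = (v - 5)*(v - 2)*(v + 4)*(v - 4)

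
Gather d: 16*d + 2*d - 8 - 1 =18*d - 9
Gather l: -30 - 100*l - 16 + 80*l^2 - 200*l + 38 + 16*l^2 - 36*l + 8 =96*l^2 - 336*l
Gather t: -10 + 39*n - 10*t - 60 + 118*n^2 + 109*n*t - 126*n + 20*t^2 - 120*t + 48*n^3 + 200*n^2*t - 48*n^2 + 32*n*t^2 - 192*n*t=48*n^3 + 70*n^2 - 87*n + t^2*(32*n + 20) + t*(200*n^2 - 83*n - 130) - 70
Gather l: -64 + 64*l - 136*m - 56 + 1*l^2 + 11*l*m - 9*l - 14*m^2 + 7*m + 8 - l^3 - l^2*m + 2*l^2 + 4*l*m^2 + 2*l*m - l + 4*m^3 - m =-l^3 + l^2*(3 - m) + l*(4*m^2 + 13*m + 54) + 4*m^3 - 14*m^2 - 130*m - 112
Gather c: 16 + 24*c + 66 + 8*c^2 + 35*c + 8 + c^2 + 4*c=9*c^2 + 63*c + 90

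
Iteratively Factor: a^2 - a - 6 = (a - 3)*(a + 2)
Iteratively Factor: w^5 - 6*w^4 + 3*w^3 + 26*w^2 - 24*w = (w - 1)*(w^4 - 5*w^3 - 2*w^2 + 24*w) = w*(w - 1)*(w^3 - 5*w^2 - 2*w + 24) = w*(w - 4)*(w - 1)*(w^2 - w - 6) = w*(w - 4)*(w - 3)*(w - 1)*(w + 2)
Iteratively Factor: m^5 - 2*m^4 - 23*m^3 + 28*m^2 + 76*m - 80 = (m + 4)*(m^4 - 6*m^3 + m^2 + 24*m - 20) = (m - 2)*(m + 4)*(m^3 - 4*m^2 - 7*m + 10) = (m - 2)*(m - 1)*(m + 4)*(m^2 - 3*m - 10) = (m - 5)*(m - 2)*(m - 1)*(m + 4)*(m + 2)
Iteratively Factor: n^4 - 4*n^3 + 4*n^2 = (n - 2)*(n^3 - 2*n^2) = (n - 2)^2*(n^2) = n*(n - 2)^2*(n)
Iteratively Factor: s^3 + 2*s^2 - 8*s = (s - 2)*(s^2 + 4*s) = s*(s - 2)*(s + 4)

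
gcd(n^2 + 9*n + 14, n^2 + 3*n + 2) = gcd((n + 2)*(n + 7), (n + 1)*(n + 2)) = n + 2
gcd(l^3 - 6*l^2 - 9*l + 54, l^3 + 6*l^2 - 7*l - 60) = l - 3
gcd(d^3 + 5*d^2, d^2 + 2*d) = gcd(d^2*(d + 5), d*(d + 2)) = d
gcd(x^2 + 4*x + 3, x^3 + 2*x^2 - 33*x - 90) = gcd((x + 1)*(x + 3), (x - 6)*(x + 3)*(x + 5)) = x + 3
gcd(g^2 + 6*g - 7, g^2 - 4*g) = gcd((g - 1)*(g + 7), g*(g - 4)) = 1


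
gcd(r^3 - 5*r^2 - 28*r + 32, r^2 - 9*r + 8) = r^2 - 9*r + 8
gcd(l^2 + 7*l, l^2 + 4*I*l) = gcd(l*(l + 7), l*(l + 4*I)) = l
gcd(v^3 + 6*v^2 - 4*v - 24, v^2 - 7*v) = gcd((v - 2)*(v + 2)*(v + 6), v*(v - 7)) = 1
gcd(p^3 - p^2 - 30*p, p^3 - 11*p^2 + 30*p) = p^2 - 6*p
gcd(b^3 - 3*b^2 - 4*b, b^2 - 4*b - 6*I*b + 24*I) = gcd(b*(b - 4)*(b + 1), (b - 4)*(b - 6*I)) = b - 4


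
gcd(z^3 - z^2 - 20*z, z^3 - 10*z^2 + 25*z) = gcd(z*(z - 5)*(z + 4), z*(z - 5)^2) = z^2 - 5*z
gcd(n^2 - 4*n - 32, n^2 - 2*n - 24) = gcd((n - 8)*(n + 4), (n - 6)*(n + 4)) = n + 4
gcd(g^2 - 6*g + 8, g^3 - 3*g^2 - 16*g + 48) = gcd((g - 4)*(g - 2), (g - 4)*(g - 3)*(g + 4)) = g - 4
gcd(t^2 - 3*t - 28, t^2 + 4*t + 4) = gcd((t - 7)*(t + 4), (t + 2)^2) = 1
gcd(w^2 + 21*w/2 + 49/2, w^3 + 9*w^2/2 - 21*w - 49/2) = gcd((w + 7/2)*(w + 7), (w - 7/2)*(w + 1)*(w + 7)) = w + 7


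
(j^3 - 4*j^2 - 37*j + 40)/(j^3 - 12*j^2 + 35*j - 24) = (j + 5)/(j - 3)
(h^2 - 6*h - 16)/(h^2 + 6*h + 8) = (h - 8)/(h + 4)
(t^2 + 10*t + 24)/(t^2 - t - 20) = (t + 6)/(t - 5)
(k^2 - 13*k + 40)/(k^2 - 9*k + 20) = (k - 8)/(k - 4)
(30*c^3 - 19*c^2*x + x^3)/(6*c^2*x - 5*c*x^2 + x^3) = (5*c + x)/x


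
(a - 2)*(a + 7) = a^2 + 5*a - 14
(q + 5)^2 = q^2 + 10*q + 25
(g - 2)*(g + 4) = g^2 + 2*g - 8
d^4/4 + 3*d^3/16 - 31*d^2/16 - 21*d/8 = d*(d/4 + 1/2)*(d - 3)*(d + 7/4)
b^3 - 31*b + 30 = (b - 5)*(b - 1)*(b + 6)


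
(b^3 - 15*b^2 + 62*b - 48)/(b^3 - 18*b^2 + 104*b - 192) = (b - 1)/(b - 4)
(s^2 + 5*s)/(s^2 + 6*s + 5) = s/(s + 1)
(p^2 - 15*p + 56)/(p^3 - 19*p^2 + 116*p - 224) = 1/(p - 4)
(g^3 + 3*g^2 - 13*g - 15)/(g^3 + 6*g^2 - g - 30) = (g^2 - 2*g - 3)/(g^2 + g - 6)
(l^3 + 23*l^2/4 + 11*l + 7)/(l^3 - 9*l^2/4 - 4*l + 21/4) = (l^2 + 4*l + 4)/(l^2 - 4*l + 3)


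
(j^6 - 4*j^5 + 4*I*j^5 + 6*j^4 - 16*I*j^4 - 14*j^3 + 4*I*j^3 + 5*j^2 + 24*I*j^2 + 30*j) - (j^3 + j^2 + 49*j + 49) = j^6 - 4*j^5 + 4*I*j^5 + 6*j^4 - 16*I*j^4 - 15*j^3 + 4*I*j^3 + 4*j^2 + 24*I*j^2 - 19*j - 49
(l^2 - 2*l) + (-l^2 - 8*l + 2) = 2 - 10*l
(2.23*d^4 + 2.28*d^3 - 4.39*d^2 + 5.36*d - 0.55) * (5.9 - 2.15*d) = -4.7945*d^5 + 8.255*d^4 + 22.8905*d^3 - 37.425*d^2 + 32.8065*d - 3.245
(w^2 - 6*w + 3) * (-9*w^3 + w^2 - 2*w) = -9*w^5 + 55*w^4 - 35*w^3 + 15*w^2 - 6*w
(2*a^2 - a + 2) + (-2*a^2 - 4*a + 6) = 8 - 5*a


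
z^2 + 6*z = z*(z + 6)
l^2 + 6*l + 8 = (l + 2)*(l + 4)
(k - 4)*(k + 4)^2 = k^3 + 4*k^2 - 16*k - 64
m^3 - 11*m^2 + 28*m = m*(m - 7)*(m - 4)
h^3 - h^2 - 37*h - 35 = (h - 7)*(h + 1)*(h + 5)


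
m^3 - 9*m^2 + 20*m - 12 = (m - 6)*(m - 2)*(m - 1)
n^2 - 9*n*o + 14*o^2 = (n - 7*o)*(n - 2*o)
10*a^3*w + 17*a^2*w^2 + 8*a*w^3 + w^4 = w*(a + w)*(2*a + w)*(5*a + w)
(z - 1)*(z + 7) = z^2 + 6*z - 7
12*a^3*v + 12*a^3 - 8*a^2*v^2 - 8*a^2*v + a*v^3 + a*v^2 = (-6*a + v)*(-2*a + v)*(a*v + a)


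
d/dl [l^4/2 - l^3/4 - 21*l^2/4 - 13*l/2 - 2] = 2*l^3 - 3*l^2/4 - 21*l/2 - 13/2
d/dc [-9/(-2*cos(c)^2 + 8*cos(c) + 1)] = 36*(cos(c) - 2)*sin(c)/(8*cos(c) - cos(2*c))^2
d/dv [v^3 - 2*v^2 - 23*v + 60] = 3*v^2 - 4*v - 23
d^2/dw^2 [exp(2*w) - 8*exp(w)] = 4*(exp(w) - 2)*exp(w)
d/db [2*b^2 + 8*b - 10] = 4*b + 8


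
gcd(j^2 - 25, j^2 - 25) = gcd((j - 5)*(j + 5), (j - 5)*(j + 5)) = j^2 - 25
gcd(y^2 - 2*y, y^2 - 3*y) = y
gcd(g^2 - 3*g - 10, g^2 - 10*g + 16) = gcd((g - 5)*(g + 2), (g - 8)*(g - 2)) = 1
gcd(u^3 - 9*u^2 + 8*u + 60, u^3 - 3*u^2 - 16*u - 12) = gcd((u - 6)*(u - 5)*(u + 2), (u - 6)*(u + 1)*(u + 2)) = u^2 - 4*u - 12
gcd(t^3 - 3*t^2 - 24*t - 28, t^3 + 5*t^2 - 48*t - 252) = t - 7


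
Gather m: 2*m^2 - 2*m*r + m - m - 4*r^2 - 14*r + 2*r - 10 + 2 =2*m^2 - 2*m*r - 4*r^2 - 12*r - 8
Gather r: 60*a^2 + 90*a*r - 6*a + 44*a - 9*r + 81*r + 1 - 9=60*a^2 + 38*a + r*(90*a + 72) - 8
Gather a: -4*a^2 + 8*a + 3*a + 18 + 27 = -4*a^2 + 11*a + 45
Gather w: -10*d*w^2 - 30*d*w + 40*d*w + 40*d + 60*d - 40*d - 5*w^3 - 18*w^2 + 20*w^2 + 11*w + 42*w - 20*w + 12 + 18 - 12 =60*d - 5*w^3 + w^2*(2 - 10*d) + w*(10*d + 33) + 18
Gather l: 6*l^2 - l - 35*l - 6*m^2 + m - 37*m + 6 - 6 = 6*l^2 - 36*l - 6*m^2 - 36*m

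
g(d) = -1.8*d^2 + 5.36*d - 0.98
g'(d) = 5.36 - 3.6*d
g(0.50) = 1.25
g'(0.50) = 3.56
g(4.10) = -9.26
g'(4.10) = -9.40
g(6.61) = -44.20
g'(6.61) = -18.44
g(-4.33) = -57.94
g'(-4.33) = 20.95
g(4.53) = -13.64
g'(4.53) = -10.95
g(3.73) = -6.03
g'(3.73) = -8.07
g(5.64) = -28.01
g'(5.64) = -14.94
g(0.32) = 0.55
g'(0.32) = 4.21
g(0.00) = -0.98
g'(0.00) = 5.36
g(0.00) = -0.98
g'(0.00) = 5.36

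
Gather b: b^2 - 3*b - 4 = b^2 - 3*b - 4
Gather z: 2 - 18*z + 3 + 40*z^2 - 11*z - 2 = 40*z^2 - 29*z + 3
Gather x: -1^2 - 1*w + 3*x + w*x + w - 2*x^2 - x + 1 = -2*x^2 + x*(w + 2)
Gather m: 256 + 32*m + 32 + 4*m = 36*m + 288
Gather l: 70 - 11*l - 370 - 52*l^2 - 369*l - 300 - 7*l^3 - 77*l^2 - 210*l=-7*l^3 - 129*l^2 - 590*l - 600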